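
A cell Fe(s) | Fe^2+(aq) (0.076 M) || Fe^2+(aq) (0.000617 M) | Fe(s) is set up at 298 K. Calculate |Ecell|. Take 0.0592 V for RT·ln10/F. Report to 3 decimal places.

For a concentration cell E°cell = 0, since both electrodes use the same couple.
The compartment with the higher Fe^2+(aq) concentration (0.076 M) acts as the cathode; ions are reduced there and produced at the dilute (0.000617 M) anode.
With n = 2, Ecell = −(0.0592/2)·log([dilute]/[conc]) = −(0.0592/2)·log(0.000617/0.076) = +0.062 V.

0.062 V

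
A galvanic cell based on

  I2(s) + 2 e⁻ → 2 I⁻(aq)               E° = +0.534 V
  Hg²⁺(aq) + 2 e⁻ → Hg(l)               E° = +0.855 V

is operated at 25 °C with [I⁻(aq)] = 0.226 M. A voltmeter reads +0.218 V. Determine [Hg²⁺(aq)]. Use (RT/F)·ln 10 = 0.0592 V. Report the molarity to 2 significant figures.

0.0065 M

The Hg²⁺/Hg couple has the larger reduction potential, so it is the cathode: E°cell = +0.855 − (+0.534) = +0.321 V and n = 2.
Rearranging E = E° − (0.0592/n)·log Q gives log Q = 2(+0.321 − (+0.218))/0.0592 = 3.480.
For Hg²⁺(aq) + 2 I⁻(aq) → Hg(l) + I2(s), the reaction quotient is Q = 1 / ([Hg²⁺(aq)]·[I⁻(aq)]^2).
Solving for the unknown gives log [Hg²⁺(aq)] = −2.188, so [Hg²⁺(aq)] ≈ 0.0065 M.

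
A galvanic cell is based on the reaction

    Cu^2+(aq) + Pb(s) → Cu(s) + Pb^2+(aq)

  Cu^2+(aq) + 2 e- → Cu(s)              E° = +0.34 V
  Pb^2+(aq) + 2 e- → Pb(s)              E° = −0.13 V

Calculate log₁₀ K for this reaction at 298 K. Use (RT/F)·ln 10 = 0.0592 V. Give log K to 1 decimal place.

The Cu²⁺/Cu couple is reduced (cathode); E°cell = +0.34 − (−0.13) = +0.47 V with n = 2.
At equilibrium E = 0, so log K = nE°cell / 0.0592 = (2)(+0.47) / 0.0592 = 15.9.

log K = 15.9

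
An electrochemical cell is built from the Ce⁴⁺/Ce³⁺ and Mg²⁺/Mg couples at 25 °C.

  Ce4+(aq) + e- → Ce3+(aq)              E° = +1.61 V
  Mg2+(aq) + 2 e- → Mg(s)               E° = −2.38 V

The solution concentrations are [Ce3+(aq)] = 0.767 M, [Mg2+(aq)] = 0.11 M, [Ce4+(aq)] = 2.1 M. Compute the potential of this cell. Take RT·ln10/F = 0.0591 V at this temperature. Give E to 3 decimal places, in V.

+4.044 V

Ce⁴⁺/Ce³⁺ is reduced (cathode, E° = +1.61 V) and Mg²⁺/Mg is oxidized (anode).
The standard potential is +1.61 − (−2.38) = +3.99 V and the balanced reaction transfers n = 2 electrons.
For the overall reaction 2 Ce4+(aq) + Mg(s) → 2 Ce3+(aq) + Mg2+(aq), Q = ([Ce3+(aq)]^2·[Mg2+(aq)]) / [Ce4+(aq)]^2 = 0.0147, giving log Q = −1.833.
Applying E = E° − (RT ln10/nF)·log Q gives +3.99 − (0.0591/2)(−1.833) = +4.044 V.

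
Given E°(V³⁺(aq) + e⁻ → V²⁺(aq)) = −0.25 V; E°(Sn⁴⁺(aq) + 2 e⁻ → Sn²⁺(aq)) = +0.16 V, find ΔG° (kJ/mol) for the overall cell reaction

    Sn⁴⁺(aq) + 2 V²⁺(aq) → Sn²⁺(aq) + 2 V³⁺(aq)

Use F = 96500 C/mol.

−79.1 kJ/mol

In the reaction as written Sn⁴⁺(aq) is reduced, so the Sn⁴⁺/Sn²⁺ couple is the cathode and V³⁺/V²⁺ is the anode.
E°cell = +0.16 − (−0.25) = +0.41 V; balancing electrons gives n = 2.
ΔG° = −nFE°cell = −(2)(96500)(+0.41) J/mol = −79.1 kJ/mol.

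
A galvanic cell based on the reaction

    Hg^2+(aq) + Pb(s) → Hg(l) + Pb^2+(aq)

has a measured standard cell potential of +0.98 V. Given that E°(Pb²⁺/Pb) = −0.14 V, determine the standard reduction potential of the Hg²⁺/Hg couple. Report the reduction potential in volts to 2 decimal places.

+0.84 V

In the reaction as written the Hg²⁺/Hg couple is reduced (cathode) and Pb²⁺/Pb is oxidized (anode), so E°cell = E°(Hg²⁺/Hg) − E°(Pb²⁺/Pb).
E°(Hg²⁺/Hg) = E°cell + E°(anode) = +0.98 + (−0.14) = +0.84 V.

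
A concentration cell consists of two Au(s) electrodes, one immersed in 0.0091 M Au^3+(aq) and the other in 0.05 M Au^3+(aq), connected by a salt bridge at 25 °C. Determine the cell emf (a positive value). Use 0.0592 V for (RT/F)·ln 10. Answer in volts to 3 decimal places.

For a concentration cell E°cell = 0, since both electrodes use the same couple.
The compartment with the higher Au^3+(aq) concentration (0.05 M) acts as the cathode; ions are reduced there and produced at the dilute (0.0091 M) anode.
With n = 3, Ecell = −(0.0592/3)·log([dilute]/[conc]) = −(0.0592/3)·log(0.0091/0.05) = +0.015 V.

0.015 V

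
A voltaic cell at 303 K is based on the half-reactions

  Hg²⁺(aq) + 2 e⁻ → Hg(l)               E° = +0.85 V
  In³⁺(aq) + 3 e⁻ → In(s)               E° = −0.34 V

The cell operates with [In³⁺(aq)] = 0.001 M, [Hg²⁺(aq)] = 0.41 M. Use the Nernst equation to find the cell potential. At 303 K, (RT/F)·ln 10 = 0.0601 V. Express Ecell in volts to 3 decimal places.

Hg²⁺/Hg is reduced (cathode, E° = +0.85 V) and In³⁺/In is oxidized (anode).
The standard potential is +0.85 − (−0.34) = +1.19 V and the balanced reaction transfers n = 6 electrons.
Balancing gives 3 Hg²⁺(aq) + 2 In(s) → 3 Hg(l) + 2 In³⁺(aq); hence Q = [In³⁺(aq)]^2 / [Hg²⁺(aq)]^3 = 1.45×10^−5 (log Q = −4.838).
By the Nernst equation, E = +1.19 − (0.0601/6)·(−4.838) = +1.238 V.

+1.238 V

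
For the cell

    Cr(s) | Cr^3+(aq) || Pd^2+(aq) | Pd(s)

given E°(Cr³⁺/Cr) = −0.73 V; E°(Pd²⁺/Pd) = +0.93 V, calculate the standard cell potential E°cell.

By convention the left-hand electrode in cell notation is the anode (oxidation) and the right-hand electrode is the cathode (reduction).
E°cell = E°(right) − E°(left) = +0.93 − (−0.73) = +1.66 V.

+1.66 V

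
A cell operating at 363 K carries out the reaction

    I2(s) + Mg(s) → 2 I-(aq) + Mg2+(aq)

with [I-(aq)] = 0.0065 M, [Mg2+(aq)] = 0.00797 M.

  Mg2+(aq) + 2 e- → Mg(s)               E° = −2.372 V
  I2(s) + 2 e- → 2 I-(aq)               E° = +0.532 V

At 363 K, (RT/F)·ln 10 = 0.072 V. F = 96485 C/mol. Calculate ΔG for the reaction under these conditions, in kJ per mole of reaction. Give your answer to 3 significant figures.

With I₂/I⁻ reduced at the cathode, E°cell = +0.532 − (−2.372) = +2.904 V and n = 2.
Here Q = [I-(aq)]^2·[Mg2+(aq)] = 3.37×10^−7 (log Q = −6.473), giving E = +2.904 − (0.072/2)·(−6.473) = +3.1370 V.
Finally ΔG = −nFE = −(2)(96485 C/mol)(+3.1370 V) = −605 kJ/mol.

−605 kJ/mol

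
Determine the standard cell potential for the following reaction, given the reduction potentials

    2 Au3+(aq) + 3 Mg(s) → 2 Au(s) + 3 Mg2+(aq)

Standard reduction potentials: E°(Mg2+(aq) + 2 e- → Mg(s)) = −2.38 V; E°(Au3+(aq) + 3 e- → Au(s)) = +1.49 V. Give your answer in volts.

+3.87 V

Au3+(aq) gains electrons, so the Au³⁺/Au couple is the cathode; the Mg²⁺/Mg couple is the anode.
E°cell = E°(cathode) − E°(anode) = +1.49 − (−2.38) = +3.87 V.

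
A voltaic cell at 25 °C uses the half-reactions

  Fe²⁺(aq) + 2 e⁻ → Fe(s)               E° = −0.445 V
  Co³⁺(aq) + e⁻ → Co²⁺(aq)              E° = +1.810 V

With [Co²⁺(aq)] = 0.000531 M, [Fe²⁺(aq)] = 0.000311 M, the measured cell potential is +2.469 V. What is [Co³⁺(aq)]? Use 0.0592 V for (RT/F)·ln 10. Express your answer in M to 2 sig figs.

With Co³⁺/Co²⁺ at the cathode and Fe²⁺/Fe at the anode, E°cell = +1.810 − (−0.445) = +2.255 V (n = 2).
Since E = E° − (0.0592/n)·log Q, log Q = n(E° − E)/0.0592 = −7.230.
For 2 Co³⁺(aq) + Fe(s) → 2 Co²⁺(aq) + Fe²⁺(aq), the reaction quotient is Q = ([Co²⁺(aq)]^2·[Fe²⁺(aq)]) / [Co³⁺(aq)]^2.
Substituting the known concentrations and solving, log [Co³⁺(aq)] = −1.414 and [Co³⁺(aq)] = 0.039 M.

0.039 M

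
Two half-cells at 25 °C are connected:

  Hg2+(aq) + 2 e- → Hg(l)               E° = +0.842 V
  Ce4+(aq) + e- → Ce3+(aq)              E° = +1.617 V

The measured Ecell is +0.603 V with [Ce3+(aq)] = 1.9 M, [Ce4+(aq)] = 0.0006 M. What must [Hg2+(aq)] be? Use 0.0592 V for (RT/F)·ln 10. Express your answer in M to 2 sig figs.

The Ce⁴⁺/Ce³⁺ couple has the larger reduction potential, so it is the cathode: E°cell = +1.617 − (+0.842) = +0.775 V and n = 2.
From the Nernst equation, log Q = n(E° − E)/0.0592 = 2·(+0.775 − (+0.603))/0.0592 = 5.811.
The balanced reaction is 2 Ce4+(aq) + Hg(l) → 2 Ce3+(aq) + Hg2+(aq), so Q = ([Ce3+(aq)]^2·[Hg2+(aq)]) / [Ce4+(aq)]^2.
Solving for the unknown gives log [Hg2+(aq)] = −1.190, so [Hg2+(aq)] ≈ 0.065 M.

0.065 M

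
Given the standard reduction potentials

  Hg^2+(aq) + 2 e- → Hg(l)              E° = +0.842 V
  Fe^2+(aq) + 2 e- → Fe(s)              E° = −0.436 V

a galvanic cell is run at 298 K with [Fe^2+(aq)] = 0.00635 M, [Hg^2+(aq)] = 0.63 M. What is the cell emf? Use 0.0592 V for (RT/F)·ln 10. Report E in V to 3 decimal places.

+1.337 V

The Hg²⁺/Hg couple has the more positive E°, so it is the cathode; Fe²⁺/Fe is the anode.
E°cell = +0.842 − (−0.436) = +1.278 V, with n = 2 electrons transferred.
Balancing gives Hg^2+(aq) + Fe(s) → Hg(l) + Fe^2+(aq); hence Q = [Fe^2+(aq)] / [Hg^2+(aq)] = 0.0101 (log Q = −1.997).
Applying E = E° − (RT ln10/nF)·log Q gives +1.278 − (0.0592/2)(−1.997) = +1.337 V.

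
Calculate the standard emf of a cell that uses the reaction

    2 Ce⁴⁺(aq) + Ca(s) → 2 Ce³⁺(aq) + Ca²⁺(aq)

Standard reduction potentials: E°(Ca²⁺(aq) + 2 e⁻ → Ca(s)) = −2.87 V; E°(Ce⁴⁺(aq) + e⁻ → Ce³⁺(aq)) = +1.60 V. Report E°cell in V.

In the reaction as written, Ce⁴⁺(aq) is reduced (cathode) and Ca²⁺(aq) is produced by oxidation at the anode.
E°cell = E°(cathode) − E°(anode) = +1.60 − (−2.87) = +4.47 V.

+4.47 V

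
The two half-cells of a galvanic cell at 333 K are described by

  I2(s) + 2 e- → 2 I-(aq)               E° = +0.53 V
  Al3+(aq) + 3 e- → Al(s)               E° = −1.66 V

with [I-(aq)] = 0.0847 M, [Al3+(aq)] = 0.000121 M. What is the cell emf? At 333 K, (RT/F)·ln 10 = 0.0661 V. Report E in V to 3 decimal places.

+2.347 V

The I₂/I⁻ couple has the more positive E°, so it is the cathode; Al³⁺/Al is the anode.
The standard potential is +0.53 − (−1.66) = +2.19 V and the balanced reaction transfers n = 6 electrons.
Balancing gives 3 I2(s) + 2 Al(s) → 6 I-(aq) + 2 Al3+(aq); hence Q = [I-(aq)]^6·[Al3+(aq)]^2 = 5.41×10^−15 (log Q = −14.267).
E = E° − (0.0661/n)·log Q = +2.19 − (0.0661/6)(−14.267) = +2.347 V.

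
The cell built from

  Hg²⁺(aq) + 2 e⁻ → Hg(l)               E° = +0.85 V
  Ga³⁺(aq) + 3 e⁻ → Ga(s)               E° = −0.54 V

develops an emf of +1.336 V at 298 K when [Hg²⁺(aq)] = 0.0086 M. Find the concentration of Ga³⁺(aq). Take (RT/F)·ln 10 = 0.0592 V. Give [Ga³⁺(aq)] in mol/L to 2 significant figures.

The Hg²⁺/Hg couple has the larger reduction potential, so it is the cathode: E°cell = +0.85 − (−0.54) = +1.39 V and n = 6.
From the Nernst equation, log Q = n(E° − E)/0.0592 = 6·(+1.39 − (+1.336))/0.0592 = 5.473.
For 3 Hg²⁺(aq) + 2 Ga(s) → 3 Hg(l) + 2 Ga³⁺(aq), the reaction quotient is Q = [Ga³⁺(aq)]^2 / [Hg²⁺(aq)]^3.
Solving for the unknown gives log [Ga³⁺(aq)] = −0.362, so [Ga³⁺(aq)] ≈ 0.43 M.

0.43 M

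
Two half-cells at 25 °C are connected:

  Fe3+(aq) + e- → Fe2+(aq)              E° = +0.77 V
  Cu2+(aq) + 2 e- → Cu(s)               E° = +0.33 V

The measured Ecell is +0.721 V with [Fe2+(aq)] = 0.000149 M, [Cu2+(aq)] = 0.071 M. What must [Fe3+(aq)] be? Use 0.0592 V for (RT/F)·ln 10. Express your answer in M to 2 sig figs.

The Fe³⁺/Fe²⁺ couple has the larger reduction potential, so it is the cathode: E°cell = +0.77 − (+0.33) = +0.44 V and n = 2.
Rearranging E = E° − (0.0592/n)·log Q gives log Q = 2(+0.44 − (+0.721))/0.0592 = −9.493.
Balancing electrons gives 2 Fe3+(aq) + Cu(s) → 2 Fe2+(aq) + Cu2+(aq); thus Q = ([Fe2+(aq)]^2·[Cu2+(aq)]) / [Fe3+(aq)]^2.
Substituting the known concentrations and solving, log [Fe3+(aq)] = 0.345 and [Fe3+(aq)] = 2.2 M.

2.2 M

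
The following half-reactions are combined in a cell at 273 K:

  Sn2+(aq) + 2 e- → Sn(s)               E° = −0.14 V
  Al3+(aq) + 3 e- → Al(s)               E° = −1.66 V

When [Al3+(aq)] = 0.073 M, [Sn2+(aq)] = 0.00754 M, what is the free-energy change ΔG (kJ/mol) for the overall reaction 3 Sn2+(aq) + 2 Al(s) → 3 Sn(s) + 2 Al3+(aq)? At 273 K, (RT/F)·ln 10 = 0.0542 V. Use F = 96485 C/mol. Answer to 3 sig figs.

−859 kJ/mol

E°cell = −0.14 − (−1.66) = +1.52 V; the balanced reaction transfers n = 6 electrons.
Here Q = [Al3+(aq)]^2 / [Sn2+(aq)]^3 = 1.24×10^4 (log Q = 4.095), giving E = +1.52 − (0.0542/6)·(4.095) = +1.4830 V.
ΔG = −nFE = −(6)(96485)(+1.4830) J/mol = −859 kJ/mol.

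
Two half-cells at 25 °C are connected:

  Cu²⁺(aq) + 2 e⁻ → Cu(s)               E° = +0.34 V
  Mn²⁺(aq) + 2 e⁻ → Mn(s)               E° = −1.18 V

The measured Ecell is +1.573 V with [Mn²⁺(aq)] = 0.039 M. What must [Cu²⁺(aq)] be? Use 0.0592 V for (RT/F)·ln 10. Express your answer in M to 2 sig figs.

2.4 M

With Cu²⁺/Cu at the cathode and Mn²⁺/Mn at the anode, E°cell = +0.34 − (−1.18) = +1.52 V (n = 2).
From the Nernst equation, log Q = n(E° − E)/0.0592 = 2·(+1.52 − (+1.573))/0.0592 = −1.791.
The balanced reaction is Cu²⁺(aq) + Mn(s) → Cu(s) + Mn²⁺(aq), so Q = [Mn²⁺(aq)] / [Cu²⁺(aq)].
Solving for the unknown gives log [Cu²⁺(aq)] = 0.382, so [Cu²⁺(aq)] ≈ 2.4 M.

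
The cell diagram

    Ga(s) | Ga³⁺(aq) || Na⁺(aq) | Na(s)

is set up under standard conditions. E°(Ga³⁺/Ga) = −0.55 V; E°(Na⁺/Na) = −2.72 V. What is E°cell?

By convention the left-hand electrode in cell notation is the anode (oxidation) and the right-hand electrode is the cathode (reduction).
E°cell = E°(right) − E°(left) = −2.72 − (−0.55) = −2.17 V.
The negative sign shows that, as written, the cell would require an external voltage to drive the reaction.

−2.17 V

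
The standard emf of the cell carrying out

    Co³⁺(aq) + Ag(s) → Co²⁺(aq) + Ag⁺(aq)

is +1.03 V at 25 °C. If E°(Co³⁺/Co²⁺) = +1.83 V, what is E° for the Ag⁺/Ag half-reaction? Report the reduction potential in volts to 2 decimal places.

In the reaction as written the Co³⁺/Co²⁺ couple is reduced (cathode) and Ag⁺/Ag is oxidized (anode), so E°cell = E°(Co³⁺/Co²⁺) − E°(Ag⁺/Ag).
E°(Ag⁺/Ag) = E°(cathode) − E°cell = +1.83 − (+1.03) = +0.80 V.

+0.80 V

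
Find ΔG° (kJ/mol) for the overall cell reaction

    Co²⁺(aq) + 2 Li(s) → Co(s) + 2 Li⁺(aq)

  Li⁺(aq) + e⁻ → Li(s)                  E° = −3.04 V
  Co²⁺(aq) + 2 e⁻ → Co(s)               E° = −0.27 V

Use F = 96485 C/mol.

In the reaction as written Co²⁺(aq) is reduced, so the Co²⁺/Co couple is the cathode and Li⁺/Li is the anode.
E°cell = −0.27 − (−3.04) = +2.77 V; balancing electrons gives n = 2.
ΔG° = −nFE°cell = −(2)(96485)(+2.77) J/mol = −535 kJ/mol.

−535 kJ/mol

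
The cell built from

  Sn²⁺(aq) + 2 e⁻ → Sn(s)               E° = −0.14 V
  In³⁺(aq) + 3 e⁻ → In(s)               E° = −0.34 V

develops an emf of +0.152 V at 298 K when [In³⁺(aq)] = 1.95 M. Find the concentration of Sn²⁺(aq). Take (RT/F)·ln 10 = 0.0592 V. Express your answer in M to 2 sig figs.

With Sn²⁺/Sn at the cathode and In³⁺/In at the anode, E°cell = −0.14 − (−0.34) = +0.20 V (n = 6).
Rearranging E = E° − (0.0592/n)·log Q gives log Q = 6(+0.20 − (+0.152))/0.0592 = 4.865.
The balanced reaction is 3 Sn²⁺(aq) + 2 In(s) → 3 Sn(s) + 2 In³⁺(aq), so Q = [In³⁺(aq)]^2 / [Sn²⁺(aq)]^3.
Solving for the unknown gives log [Sn²⁺(aq)] = −1.428, so [Sn²⁺(aq)] ≈ 0.037 M.

0.037 M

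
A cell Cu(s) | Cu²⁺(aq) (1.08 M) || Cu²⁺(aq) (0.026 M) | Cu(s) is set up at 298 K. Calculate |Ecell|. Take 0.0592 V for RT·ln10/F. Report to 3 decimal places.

For a concentration cell E°cell = 0, since both electrodes use the same couple.
The compartment with the higher Cu²⁺(aq) concentration (1.08 M) acts as the cathode; ions are reduced there and produced at the dilute (0.026 M) anode.
With n = 2, Ecell = −(0.0592/2)·log([dilute]/[conc]) = −(0.0592/2)·log(0.026/1.08) = +0.048 V.

0.048 V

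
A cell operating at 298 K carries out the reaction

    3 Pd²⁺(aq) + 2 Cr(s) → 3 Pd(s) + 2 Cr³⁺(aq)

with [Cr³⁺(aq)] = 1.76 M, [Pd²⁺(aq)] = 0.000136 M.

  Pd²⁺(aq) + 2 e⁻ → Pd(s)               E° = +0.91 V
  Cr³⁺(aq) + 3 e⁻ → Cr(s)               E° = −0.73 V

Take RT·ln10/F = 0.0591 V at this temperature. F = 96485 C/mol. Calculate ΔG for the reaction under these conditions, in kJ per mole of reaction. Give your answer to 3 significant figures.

−880 kJ/mol

The standard cell potential is +0.91 − (−0.73) = +1.64 V, with n = 6 electrons in the balanced equation.
Q = [Cr³⁺(aq)]^2 / [Pd²⁺(aq)]^3 = 1.23×10^12, so log Q = 12.090 and E = +1.64 − (0.0591/6)(12.090) = +1.5209 V.
Finally ΔG = −nFE = −(6)(96485 C/mol)(+1.5209 V) = −880 kJ/mol.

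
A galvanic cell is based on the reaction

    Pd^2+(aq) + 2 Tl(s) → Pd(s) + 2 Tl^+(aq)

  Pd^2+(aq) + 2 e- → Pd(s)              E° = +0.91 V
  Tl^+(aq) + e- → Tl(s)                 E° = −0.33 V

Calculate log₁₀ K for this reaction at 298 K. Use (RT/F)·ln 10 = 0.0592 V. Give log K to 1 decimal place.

The Pd²⁺/Pd couple is reduced (cathode); E°cell = +0.91 − (−0.33) = +1.24 V with n = 2.
At equilibrium E = 0, so log K = nE°cell / 0.0592 = (2)(+1.24) / 0.0592 = 41.9.

log K = 41.9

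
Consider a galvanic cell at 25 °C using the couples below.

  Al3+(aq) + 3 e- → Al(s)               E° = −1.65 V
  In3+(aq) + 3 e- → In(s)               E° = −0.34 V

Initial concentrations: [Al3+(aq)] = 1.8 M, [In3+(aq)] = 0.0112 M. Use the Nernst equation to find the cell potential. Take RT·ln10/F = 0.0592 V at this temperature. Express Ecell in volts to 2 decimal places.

In³⁺/In is reduced (cathode, E° = −0.34 V) and Al³⁺/Al is oxidized (anode).
E°cell = −0.34 − (−1.65) = +1.31 V, with n = 3 electrons transferred.
Balancing gives In3+(aq) + Al(s) → In(s) + Al3+(aq); hence Q = [Al3+(aq)] / [In3+(aq)] = 161 (log Q = 2.206).
By the Nernst equation, E = +1.31 − (0.0592/3)·(2.206) = +1.27 V.

+1.27 V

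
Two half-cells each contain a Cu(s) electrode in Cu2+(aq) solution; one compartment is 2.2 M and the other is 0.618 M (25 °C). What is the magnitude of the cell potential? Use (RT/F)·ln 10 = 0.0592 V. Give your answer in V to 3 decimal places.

For a concentration cell E°cell = 0, since both electrodes use the same couple.
The compartment with the higher Cu2+(aq) concentration (2.2 M) acts as the cathode; ions are reduced there and produced at the dilute (0.618 M) anode.
With n = 2, Ecell = −(0.0592/2)·log([dilute]/[conc]) = −(0.0592/2)·log(0.618/2.2) = +0.016 V.

0.016 V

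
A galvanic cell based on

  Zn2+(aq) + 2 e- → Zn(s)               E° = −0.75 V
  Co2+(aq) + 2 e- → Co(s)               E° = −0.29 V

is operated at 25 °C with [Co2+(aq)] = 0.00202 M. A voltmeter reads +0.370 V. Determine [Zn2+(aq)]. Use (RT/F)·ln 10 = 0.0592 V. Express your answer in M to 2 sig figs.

Co²⁺/Co is the cathode (higher E°); E°cell = −0.29 − (−0.75) = +0.46 V with n = 2.
Rearranging E = E° − (0.0592/n)·log Q gives log Q = 2(+0.46 − (+0.370))/0.0592 = 3.041.
Balancing electrons gives Co2+(aq) + Zn(s) → Co(s) + Zn2+(aq); thus Q = [Zn2+(aq)] / [Co2+(aq)].
Substituting the known concentrations and solving, log [Zn2+(aq)] = 0.346 and [Zn2+(aq)] = 2.2 M.

2.2 M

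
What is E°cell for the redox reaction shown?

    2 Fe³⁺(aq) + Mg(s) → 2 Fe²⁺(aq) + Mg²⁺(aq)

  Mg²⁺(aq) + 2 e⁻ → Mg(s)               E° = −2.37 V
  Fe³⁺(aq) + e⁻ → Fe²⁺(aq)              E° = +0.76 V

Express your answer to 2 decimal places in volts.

+3.13 V

In the reaction as written, Fe³⁺(aq) is reduced (cathode) and Mg²⁺(aq) is produced by oxidation at the anode.
E°cell = E°(cathode) − E°(anode) = +0.76 − (−2.37) = +3.13 V.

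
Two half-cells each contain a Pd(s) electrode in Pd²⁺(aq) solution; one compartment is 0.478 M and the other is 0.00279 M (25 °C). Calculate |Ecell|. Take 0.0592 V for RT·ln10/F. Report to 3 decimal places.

For a concentration cell E°cell = 0, since both electrodes use the same couple.
The compartment with the higher Pd²⁺(aq) concentration (0.478 M) acts as the cathode; ions are reduced there and produced at the dilute (0.00279 M) anode.
With n = 2, Ecell = −(0.0592/2)·log([dilute]/[conc]) = −(0.0592/2)·log(0.00279/0.478) = +0.066 V.

0.066 V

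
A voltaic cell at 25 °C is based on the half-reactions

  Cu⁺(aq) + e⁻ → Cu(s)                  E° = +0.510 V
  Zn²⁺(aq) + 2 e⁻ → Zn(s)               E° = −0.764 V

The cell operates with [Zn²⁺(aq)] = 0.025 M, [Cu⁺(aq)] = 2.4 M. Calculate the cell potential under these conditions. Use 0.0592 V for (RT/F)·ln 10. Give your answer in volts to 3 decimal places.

Since E°(Cu⁺/Cu) > E°(Zn²⁺/Zn), Cu⁺/Cu serves as the cathode.
E°cell = E°cat − E°an = +0.510 − (−0.764) = +1.274 V; n = 2.
For the overall reaction 2 Cu⁺(aq) + Zn(s) → 2 Cu(s) + Zn²⁺(aq), Q = [Zn²⁺(aq)] / [Cu⁺(aq)]^2 = 0.00434, giving log Q = −2.362.
By the Nernst equation, E = +1.274 − (0.0592/2)·(−2.362) = +1.344 V.

+1.344 V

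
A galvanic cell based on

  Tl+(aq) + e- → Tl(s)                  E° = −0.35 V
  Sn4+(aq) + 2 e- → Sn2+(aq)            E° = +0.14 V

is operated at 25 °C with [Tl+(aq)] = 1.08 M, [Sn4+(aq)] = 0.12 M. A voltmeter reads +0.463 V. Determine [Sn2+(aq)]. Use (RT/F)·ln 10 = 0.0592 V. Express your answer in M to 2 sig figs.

The Sn⁴⁺/Sn²⁺ couple has the larger reduction potential, so it is the cathode: E°cell = +0.14 − (−0.35) = +0.49 V and n = 2.
From the Nernst equation, log Q = n(E° − E)/0.0592 = 2·(+0.49 − (+0.463))/0.0592 = 0.912.
The balanced reaction is Sn4+(aq) + 2 Tl(s) → Sn2+(aq) + 2 Tl+(aq), so Q = ([Sn2+(aq)]·[Tl+(aq)]^2) / [Sn4+(aq)].
Solving for the unknown gives log [Sn2+(aq)] = −0.076, so [Sn2+(aq)] ≈ 0.84 M.

0.84 M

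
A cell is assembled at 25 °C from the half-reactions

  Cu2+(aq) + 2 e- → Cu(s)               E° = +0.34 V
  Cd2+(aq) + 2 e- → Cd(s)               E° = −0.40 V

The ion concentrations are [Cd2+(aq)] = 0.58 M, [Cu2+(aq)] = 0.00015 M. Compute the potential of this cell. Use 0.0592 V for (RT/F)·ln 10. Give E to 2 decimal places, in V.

The Cu²⁺/Cu couple has the more positive E°, so it is the cathode; Cd²⁺/Cd is the anode.
The standard potential is +0.34 − (−0.40) = +0.74 V and the balanced reaction transfers n = 2 electrons.
For the overall reaction Cu2+(aq) + Cd(s) → Cu(s) + Cd2+(aq), Q = [Cd2+(aq)] / [Cu2+(aq)] = 3.87×10^3, giving log Q = 3.587.
Applying E = E° − (RT ln10/nF)·log Q gives +0.74 − (0.0592/2)(3.587) = +0.63 V.

+0.63 V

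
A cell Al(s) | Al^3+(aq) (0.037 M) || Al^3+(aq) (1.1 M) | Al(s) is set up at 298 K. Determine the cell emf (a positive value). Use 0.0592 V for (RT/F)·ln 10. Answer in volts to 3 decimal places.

0.029 V

For a concentration cell E°cell = 0, since both electrodes use the same couple.
The compartment with the higher Al^3+(aq) concentration (1.1 M) acts as the cathode; ions are reduced there and produced at the dilute (0.037 M) anode.
With n = 3, Ecell = −(0.0592/3)·log([dilute]/[conc]) = −(0.0592/3)·log(0.037/1.1) = +0.029 V.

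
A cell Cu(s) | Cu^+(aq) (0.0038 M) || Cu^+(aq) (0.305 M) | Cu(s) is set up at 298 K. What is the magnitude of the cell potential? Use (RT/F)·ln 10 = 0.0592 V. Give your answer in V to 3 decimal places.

For a concentration cell E°cell = 0, since both electrodes use the same couple.
The compartment with the higher Cu^+(aq) concentration (0.305 M) acts as the cathode; ions are reduced there and produced at the dilute (0.0038 M) anode.
With n = 1, Ecell = −(0.0592/1)·log([dilute]/[conc]) = −(0.0592/1)·log(0.0038/0.305) = +0.113 V.

0.113 V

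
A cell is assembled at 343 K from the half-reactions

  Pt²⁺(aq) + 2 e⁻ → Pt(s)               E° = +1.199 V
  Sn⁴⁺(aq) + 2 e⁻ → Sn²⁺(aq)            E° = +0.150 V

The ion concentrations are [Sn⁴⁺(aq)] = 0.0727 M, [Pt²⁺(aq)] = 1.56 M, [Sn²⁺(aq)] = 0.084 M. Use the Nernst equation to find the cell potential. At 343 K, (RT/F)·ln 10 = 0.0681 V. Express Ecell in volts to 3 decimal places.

+1.058 V

Since E°(Pt²⁺/Pt) > E°(Sn⁴⁺/Sn²⁺), Pt²⁺/Pt serves as the cathode.
E°cell = +1.199 − (+0.150) = +1.049 V, with n = 2 electrons transferred.
Balancing gives Pt²⁺(aq) + Sn²⁺(aq) → Pt(s) + Sn⁴⁺(aq); hence Q = [Sn⁴⁺(aq)] / ([Pt²⁺(aq)]·[Sn²⁺(aq)]) = 0.555 (log Q = −0.256).
Applying E = E° − (RT ln10/nF)·log Q gives +1.049 − (0.0681/2)(−0.256) = +1.058 V.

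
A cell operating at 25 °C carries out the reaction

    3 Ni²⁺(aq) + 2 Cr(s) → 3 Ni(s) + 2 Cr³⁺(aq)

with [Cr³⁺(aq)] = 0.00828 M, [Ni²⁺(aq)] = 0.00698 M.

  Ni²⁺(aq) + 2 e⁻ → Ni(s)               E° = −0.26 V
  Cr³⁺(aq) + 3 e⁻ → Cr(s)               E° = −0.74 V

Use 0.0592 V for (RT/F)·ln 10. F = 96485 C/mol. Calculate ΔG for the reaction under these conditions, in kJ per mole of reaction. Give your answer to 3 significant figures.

−265 kJ/mol

With Ni²⁺/Ni reduced at the cathode, E°cell = −0.26 − (−0.74) = +0.48 V and n = 6.
The reaction quotient is [Cr³⁺(aq)]^2 / [Ni²⁺(aq)]^3 = 202; by Nernst, E = +0.48 − (0.0592/6)(2.304) = +0.4573 V.
Finally ΔG = −nFE = −(6)(96485 C/mol)(+0.4573 V) = −265 kJ/mol.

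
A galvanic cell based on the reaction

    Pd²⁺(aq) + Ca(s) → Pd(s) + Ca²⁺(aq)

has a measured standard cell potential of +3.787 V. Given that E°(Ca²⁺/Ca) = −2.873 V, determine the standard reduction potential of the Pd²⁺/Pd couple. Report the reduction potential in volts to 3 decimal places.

In the reaction as written the Pd²⁺/Pd couple is reduced (cathode) and Ca²⁺/Ca is oxidized (anode), so E°cell = E°(Pd²⁺/Pd) − E°(Ca²⁺/Ca).
E°(Pd²⁺/Pd) = E°cell + E°(anode) = +3.787 + (−2.873) = +0.914 V.

+0.914 V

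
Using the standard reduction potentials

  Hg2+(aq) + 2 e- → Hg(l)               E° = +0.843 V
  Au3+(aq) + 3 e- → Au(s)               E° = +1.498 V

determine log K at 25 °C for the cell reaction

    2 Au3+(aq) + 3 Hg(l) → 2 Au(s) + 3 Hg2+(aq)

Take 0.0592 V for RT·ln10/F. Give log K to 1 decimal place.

The Au³⁺/Au couple is reduced (cathode); E°cell = +1.498 − (+0.843) = +0.655 V with n = 6.
At equilibrium E = 0, so log K = nE°cell / 0.0592 = (6)(+0.655) / 0.0592 = 66.4.

log K = 66.4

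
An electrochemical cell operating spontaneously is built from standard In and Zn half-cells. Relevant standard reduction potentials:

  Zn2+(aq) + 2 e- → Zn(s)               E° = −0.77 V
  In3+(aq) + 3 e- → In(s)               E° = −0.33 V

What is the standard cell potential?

+0.44 V

The In³⁺/In couple has the higher E°, so In ion is reduced (cathode) and Zn is oxidized (anode).
E°cell = E°(cathode) − E°(anode) = −0.33 − (−0.77) = +0.44 V.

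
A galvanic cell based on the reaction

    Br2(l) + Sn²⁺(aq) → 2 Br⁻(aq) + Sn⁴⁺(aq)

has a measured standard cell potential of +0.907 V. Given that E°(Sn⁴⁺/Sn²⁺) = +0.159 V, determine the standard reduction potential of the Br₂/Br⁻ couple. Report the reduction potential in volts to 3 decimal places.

+1.066 V

In the reaction as written the Br₂/Br⁻ couple is reduced (cathode) and Sn⁴⁺/Sn²⁺ is oxidized (anode), so E°cell = E°(Br₂/Br⁻) − E°(Sn⁴⁺/Sn²⁺).
E°(Br₂/Br⁻) = E°cell + E°(anode) = +0.907 + (+0.159) = +1.066 V.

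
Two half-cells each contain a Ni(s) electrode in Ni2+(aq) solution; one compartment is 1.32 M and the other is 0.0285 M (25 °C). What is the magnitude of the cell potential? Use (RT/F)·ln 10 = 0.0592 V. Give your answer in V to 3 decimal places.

For a concentration cell E°cell = 0, since both electrodes use the same couple.
The compartment with the higher Ni2+(aq) concentration (1.32 M) acts as the cathode; ions are reduced there and produced at the dilute (0.0285 M) anode.
With n = 2, Ecell = −(0.0592/2)·log([dilute]/[conc]) = −(0.0592/2)·log(0.0285/1.32) = +0.049 V.

0.049 V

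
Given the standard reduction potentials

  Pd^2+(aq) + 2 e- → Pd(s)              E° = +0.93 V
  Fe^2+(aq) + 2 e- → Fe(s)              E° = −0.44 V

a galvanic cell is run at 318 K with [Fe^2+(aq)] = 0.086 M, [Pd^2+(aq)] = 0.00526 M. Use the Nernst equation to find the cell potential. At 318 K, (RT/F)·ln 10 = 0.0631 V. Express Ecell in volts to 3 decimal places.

The Pd²⁺/Pd couple has the more positive E°, so it is the cathode; Fe²⁺/Fe is the anode.
E°cell = E°cat − E°an = +0.93 − (−0.44) = +1.37 V; n = 2.
Balancing gives Pd^2+(aq) + Fe(s) → Pd(s) + Fe^2+(aq); hence Q = [Fe^2+(aq)] / [Pd^2+(aq)] = 16.3 (log Q = 1.214).
By the Nernst equation, E = +1.37 − (0.0631/2)·(1.214) = +1.332 V.

+1.332 V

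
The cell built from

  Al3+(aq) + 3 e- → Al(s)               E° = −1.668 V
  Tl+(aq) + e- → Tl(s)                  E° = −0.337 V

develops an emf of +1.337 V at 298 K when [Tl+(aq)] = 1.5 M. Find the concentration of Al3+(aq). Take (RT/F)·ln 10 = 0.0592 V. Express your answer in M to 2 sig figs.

Tl⁺/Tl is the cathode (higher E°); E°cell = −0.337 − (−1.668) = +1.331 V with n = 3.
Since E = E° − (0.0592/n)·log Q, log Q = n(E° − E)/0.0592 = −0.304.
Balancing electrons gives 3 Tl+(aq) + Al(s) → 3 Tl(s) + Al3+(aq); thus Q = [Al3+(aq)] / [Tl+(aq)]^3.
Solving for the unknown gives log [Al3+(aq)] = 0.224, so [Al3+(aq)] ≈ 1.7 M.

1.7 M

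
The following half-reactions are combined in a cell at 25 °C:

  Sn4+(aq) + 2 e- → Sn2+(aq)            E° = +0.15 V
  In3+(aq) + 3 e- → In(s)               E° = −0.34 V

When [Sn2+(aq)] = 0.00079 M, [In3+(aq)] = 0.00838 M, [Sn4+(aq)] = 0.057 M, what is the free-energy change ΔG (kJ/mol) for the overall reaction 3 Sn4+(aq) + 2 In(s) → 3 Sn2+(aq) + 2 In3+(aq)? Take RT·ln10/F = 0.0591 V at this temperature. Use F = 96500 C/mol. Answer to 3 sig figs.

−339 kJ/mol

With Sn⁴⁺/Sn²⁺ reduced at the cathode, E°cell = +0.15 − (−0.34) = +0.49 V and n = 6.
Q = ([Sn2+(aq)]^3·[In3+(aq)]^2) / [Sn4+(aq)]^3 = 1.87×10^−10, so log Q = −9.728 and E = +0.49 − (0.0591/6)(−9.728) = +0.5858 V.
ΔG = −nFE = −(6)(96500)(+0.5858) J/mol = −339 kJ/mol.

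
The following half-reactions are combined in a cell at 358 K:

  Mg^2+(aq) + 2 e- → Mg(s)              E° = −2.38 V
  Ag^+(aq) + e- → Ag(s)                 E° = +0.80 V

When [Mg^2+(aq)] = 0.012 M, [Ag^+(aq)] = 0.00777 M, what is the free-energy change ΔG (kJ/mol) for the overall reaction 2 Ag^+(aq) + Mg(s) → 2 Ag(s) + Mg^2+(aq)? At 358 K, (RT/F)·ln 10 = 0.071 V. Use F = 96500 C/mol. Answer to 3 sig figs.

−598 kJ/mol

The standard cell potential is +0.80 − (−2.38) = +3.18 V, with n = 2 electrons in the balanced equation.
Here Q = [Mg^2+(aq)] / [Ag^+(aq)]^2 = 199 (log Q = 2.298), giving E = +3.18 − (0.071/2)·(2.298) = +3.0984 V.
Then ΔG = −nFE = −2 × 96500 × +3.0984 J/mol = −598 kJ/mol.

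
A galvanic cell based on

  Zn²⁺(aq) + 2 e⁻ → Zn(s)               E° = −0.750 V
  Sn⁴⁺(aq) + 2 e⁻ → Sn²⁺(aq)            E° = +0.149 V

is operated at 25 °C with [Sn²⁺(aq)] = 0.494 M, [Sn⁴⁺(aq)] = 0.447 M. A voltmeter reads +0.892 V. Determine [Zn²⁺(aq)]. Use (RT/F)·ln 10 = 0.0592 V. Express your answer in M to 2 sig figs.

Sn⁴⁺/Sn²⁺ is the cathode (higher E°); E°cell = +0.149 − (−0.750) = +0.899 V with n = 2.
Since E = E° − (0.0592/n)·log Q, log Q = n(E° − E)/0.0592 = 0.236.
Balancing electrons gives Sn⁴⁺(aq) + Zn(s) → Sn²⁺(aq) + Zn²⁺(aq); thus Q = ([Sn²⁺(aq)]·[Zn²⁺(aq)]) / [Sn⁴⁺(aq)].
Isolating [Zn²⁺(aq)] in Q = 10^{0.236} yields log [Zn²⁺(aq)] = 0.193, i.e. 1.6 M.

1.6 M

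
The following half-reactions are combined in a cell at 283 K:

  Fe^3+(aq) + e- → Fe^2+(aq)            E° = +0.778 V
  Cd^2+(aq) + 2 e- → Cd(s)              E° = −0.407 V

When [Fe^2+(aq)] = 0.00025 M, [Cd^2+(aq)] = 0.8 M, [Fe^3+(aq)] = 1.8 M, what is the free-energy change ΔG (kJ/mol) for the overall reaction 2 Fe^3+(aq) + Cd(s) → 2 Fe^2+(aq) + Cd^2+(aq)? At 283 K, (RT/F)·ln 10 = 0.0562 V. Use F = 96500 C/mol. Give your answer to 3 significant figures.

−271 kJ/mol

E°cell = +0.778 − (−0.407) = +1.185 V; the balanced reaction transfers n = 2 electrons.
Here Q = ([Fe^2+(aq)]^2·[Cd^2+(aq)]) / [Fe^3+(aq)]^2 = 1.54×10^−8 (log Q = −7.812), giving E = +1.185 − (0.0562/2)·(−7.812) = +1.4045 V.
Then ΔG = −nFE = −2 × 96500 × +1.4045 J/mol = −271 kJ/mol.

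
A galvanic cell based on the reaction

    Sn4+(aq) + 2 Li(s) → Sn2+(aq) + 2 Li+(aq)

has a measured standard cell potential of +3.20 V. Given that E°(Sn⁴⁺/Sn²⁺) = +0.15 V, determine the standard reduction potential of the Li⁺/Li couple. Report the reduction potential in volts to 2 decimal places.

In the reaction as written the Sn⁴⁺/Sn²⁺ couple is reduced (cathode) and Li⁺/Li is oxidized (anode), so E°cell = E°(Sn⁴⁺/Sn²⁺) − E°(Li⁺/Li).
E°(Li⁺/Li) = E°(cathode) − E°cell = +0.15 − (+3.20) = −3.05 V.

−3.05 V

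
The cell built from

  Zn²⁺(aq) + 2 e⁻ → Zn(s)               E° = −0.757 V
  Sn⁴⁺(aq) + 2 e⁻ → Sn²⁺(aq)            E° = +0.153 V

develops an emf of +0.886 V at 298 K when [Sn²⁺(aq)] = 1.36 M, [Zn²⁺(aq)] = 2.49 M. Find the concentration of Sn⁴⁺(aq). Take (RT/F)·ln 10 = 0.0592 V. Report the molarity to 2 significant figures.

Sn⁴⁺/Sn²⁺ is the cathode (higher E°); E°cell = +0.153 − (−0.757) = +0.910 V with n = 2.
From the Nernst equation, log Q = n(E° − E)/0.0592 = 2·(+0.910 − (+0.886))/0.0592 = 0.811.
For Sn⁴⁺(aq) + Zn(s) → Sn²⁺(aq) + Zn²⁺(aq), the reaction quotient is Q = ([Sn²⁺(aq)]·[Zn²⁺(aq)]) / [Sn⁴⁺(aq)].
Substituting the known concentrations and solving, log [Sn⁴⁺(aq)] = −0.281 and [Sn⁴⁺(aq)] = 0.52 M.

0.52 M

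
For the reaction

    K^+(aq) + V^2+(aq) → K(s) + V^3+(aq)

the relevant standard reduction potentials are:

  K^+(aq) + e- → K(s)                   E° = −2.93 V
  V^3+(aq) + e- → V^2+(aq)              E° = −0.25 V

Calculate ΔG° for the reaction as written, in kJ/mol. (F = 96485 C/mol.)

+259 kJ/mol

In the reaction as written K^+(aq) is reduced, so the K⁺/K couple is the cathode and V³⁺/V²⁺ is the anode.
E°cell = −2.93 − (−0.25) = −2.68 V; balancing electrons gives n = 1.
ΔG° = −nFE°cell = −(1)(96485)(−2.68) J/mol = +259 kJ/mol.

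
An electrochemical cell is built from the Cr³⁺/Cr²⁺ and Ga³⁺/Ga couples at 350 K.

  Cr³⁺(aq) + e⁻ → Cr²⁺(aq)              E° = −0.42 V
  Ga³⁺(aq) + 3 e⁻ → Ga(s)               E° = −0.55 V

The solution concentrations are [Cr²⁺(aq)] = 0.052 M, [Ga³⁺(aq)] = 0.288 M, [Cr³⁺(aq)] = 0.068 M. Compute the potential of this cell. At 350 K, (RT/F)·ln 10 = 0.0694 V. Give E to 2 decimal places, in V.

+0.15 V

Cr³⁺/Cr²⁺ is reduced (cathode, E° = −0.42 V) and Ga³⁺/Ga is oxidized (anode).
E°cell = −0.42 − (−0.55) = +0.13 V, with n = 3 electrons transferred.
Balancing gives 3 Cr³⁺(aq) + Ga(s) → 3 Cr²⁺(aq) + Ga³⁺(aq); hence Q = ([Cr²⁺(aq)]^3·[Ga³⁺(aq)]) / [Cr³⁺(aq)]^3 = 0.129 (log Q = −0.890).
E = E° − (0.0694/n)·log Q = +0.13 − (0.0694/3)(−0.890) = +0.15 V.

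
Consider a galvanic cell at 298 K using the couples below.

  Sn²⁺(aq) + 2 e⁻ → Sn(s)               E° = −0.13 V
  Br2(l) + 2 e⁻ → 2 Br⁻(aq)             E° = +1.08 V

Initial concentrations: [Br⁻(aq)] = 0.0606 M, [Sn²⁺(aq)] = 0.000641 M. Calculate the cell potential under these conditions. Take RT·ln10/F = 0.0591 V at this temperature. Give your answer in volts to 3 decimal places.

Since E°(Br₂/Br⁻) > E°(Sn²⁺/Sn), Br₂/Br⁻ serves as the cathode.
The standard potential is +1.08 − (−0.13) = +1.21 V and the balanced reaction transfers n = 2 electrons.
For the overall reaction Br2(l) + Sn(s) → 2 Br⁻(aq) + Sn²⁺(aq), Q = [Br⁻(aq)]^2·[Sn²⁺(aq)] = 2.35×10^−6, giving log Q = −5.628.
Applying E = E° − (RT ln10/nF)·log Q gives +1.21 − (0.0591/2)(−5.628) = +1.376 V.

+1.376 V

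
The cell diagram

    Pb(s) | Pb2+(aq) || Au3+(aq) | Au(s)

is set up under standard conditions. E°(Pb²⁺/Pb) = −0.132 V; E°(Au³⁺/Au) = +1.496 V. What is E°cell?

+1.628 V

By convention the left-hand electrode in cell notation is the anode (oxidation) and the right-hand electrode is the cathode (reduction).
E°cell = E°(right) − E°(left) = +1.496 − (−0.132) = +1.628 V.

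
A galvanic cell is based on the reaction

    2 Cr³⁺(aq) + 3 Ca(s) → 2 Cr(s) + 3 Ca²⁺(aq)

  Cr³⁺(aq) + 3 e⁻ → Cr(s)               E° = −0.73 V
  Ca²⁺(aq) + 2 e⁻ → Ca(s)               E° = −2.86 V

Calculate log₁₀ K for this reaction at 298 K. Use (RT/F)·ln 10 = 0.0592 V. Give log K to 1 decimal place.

The Cr³⁺/Cr couple is reduced (cathode); E°cell = −0.73 − (−2.86) = +2.13 V with n = 6.
At equilibrium E = 0, so log K = nE°cell / 0.0592 = (6)(+2.13) / 0.0592 = 215.9.

log K = 215.9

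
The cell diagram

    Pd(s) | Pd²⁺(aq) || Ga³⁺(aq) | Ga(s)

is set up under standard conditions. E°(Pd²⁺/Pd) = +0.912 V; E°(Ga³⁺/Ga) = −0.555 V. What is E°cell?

By convention the left-hand electrode in cell notation is the anode (oxidation) and the right-hand electrode is the cathode (reduction).
E°cell = E°(right) − E°(left) = −0.555 − (+0.912) = −1.467 V.
The negative sign shows that, as written, the cell would require an external voltage to drive the reaction.

−1.467 V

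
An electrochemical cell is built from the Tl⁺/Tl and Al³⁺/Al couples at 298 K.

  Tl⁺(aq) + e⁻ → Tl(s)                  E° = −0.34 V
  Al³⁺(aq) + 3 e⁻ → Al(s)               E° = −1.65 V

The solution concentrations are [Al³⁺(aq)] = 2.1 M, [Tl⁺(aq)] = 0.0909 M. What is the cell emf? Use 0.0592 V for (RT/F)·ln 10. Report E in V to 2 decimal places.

+1.24 V

The Tl⁺/Tl couple has the more positive E°, so it is the cathode; Al³⁺/Al is the anode.
The standard potential is −0.34 − (−1.65) = +1.31 V and the balanced reaction transfers n = 3 electrons.
Balancing gives 3 Tl⁺(aq) + Al(s) → 3 Tl(s) + Al³⁺(aq); hence Q = [Al³⁺(aq)] / [Tl⁺(aq)]^3 = 2.8×10^3 (log Q = 3.447).
By the Nernst equation, E = +1.31 − (0.0592/3)·(3.447) = +1.24 V.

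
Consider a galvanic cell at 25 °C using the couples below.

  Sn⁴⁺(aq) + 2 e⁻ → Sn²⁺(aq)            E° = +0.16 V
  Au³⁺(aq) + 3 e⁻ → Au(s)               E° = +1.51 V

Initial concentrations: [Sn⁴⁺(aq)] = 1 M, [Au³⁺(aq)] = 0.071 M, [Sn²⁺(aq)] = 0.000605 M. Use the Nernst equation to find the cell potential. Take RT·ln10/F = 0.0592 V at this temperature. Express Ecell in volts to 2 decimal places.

Au³⁺/Au is reduced (cathode, E° = +1.51 V) and Sn⁴⁺/Sn²⁺ is oxidized (anode).
The standard potential is +1.51 − (+0.16) = +1.35 V and the balanced reaction transfers n = 6 electrons.
Balancing gives 2 Au³⁺(aq) + 3 Sn²⁺(aq) → 2 Au(s) + 3 Sn⁴⁺(aq); hence Q = [Sn⁴⁺(aq)]^3 / ([Au³⁺(aq)]^2·[Sn²⁺(aq)]^3) = 8.96×10^11 (log Q = 11.952).
E = E° − (0.0592/n)·log Q = +1.35 − (0.0592/6)(11.952) = +1.23 V.

+1.23 V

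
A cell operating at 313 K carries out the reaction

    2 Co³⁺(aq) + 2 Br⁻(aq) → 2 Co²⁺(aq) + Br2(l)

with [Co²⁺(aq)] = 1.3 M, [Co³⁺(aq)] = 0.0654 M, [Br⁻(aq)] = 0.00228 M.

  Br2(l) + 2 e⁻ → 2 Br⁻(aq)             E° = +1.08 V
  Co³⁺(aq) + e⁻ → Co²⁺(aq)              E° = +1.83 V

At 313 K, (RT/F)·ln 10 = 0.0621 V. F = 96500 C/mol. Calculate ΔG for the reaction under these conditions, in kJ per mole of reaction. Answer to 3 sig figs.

With Co³⁺/Co²⁺ reduced at the cathode, E°cell = +1.83 − (+1.08) = +0.75 V and n = 2.
Q = [Co²⁺(aq)]^2 / ([Co³⁺(aq)]^2·[Br⁻(aq)]^2) = 7.6×10^7, so log Q = 7.881 and E = +0.75 − (0.0621/2)(7.881) = +0.5053 V.
Then ΔG = −nFE = −2 × 96500 × +0.5053 J/mol = −97.5 kJ/mol.

−97.5 kJ/mol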